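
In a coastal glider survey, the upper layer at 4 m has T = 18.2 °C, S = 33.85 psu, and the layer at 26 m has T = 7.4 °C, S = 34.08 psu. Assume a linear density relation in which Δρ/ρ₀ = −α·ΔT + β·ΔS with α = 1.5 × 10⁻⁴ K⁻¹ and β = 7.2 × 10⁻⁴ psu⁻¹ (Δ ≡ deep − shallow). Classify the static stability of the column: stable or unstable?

ΔT = 7.4 − 18.2 = -10.8 K and ΔS = 34.08 − 33.85 = +0.23 psu (deep − shallow).
−αΔT = 1.62 × 10⁻³; βΔS = 1.656 × 10⁻⁴; sum Δρ/ρ₀ = 1.7856 × 10⁻³.
Δρ/ρ₀ > 0, so Δρ > 0: deeper water is denser → statically stable.

stable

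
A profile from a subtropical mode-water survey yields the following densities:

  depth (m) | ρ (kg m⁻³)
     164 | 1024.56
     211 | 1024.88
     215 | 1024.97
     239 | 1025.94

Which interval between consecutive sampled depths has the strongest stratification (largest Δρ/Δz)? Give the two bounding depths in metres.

215–239 m

Compute the density gradient over each adjacent pair:
  164–211 m: Δρ/Δz = 0.32/47 = 6.8 × 10⁻³ kg m⁻⁴
  211–215 m: Δρ/Δz = 0.09/4 = 0.022 kg m⁻⁴
  215–239 m: Δρ/Δz = 0.97/24 = 0.040 kg m⁻⁴
The largest gradient is in the 215–239 m interval — the pycnocline.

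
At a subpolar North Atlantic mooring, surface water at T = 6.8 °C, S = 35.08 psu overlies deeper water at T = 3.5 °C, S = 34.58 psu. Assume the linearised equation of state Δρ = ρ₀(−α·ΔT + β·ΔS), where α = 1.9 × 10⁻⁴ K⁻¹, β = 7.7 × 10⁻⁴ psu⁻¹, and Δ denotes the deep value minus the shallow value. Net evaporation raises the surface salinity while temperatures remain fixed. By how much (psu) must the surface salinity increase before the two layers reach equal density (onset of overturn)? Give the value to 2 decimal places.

0.31 psu

Neutral buoyancy requires −α(T_deep − T_surf) + β(S_deep − S_surf′) = 0.
S_surf′ = S_deep − (α/β)·ΔT = 34.58 − (1.9 × 10⁻⁴/7.7 × 10⁻⁴)·(-3.3) = 35.3943 psu.
Increase required: 35.3943 − 35.08 = 0.3143 psu.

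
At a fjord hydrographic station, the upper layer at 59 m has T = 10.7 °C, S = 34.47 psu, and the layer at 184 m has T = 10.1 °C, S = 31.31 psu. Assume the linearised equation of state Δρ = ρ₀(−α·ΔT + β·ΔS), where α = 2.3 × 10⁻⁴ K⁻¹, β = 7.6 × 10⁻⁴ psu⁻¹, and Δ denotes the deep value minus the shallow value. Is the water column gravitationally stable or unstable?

unstable

ΔT = 10.1 − 10.7 = -0.6 K and ΔS = 31.31 − 34.47 = -3.16 psu (deep − shallow).
−αΔT = 1.38 × 10⁻⁴; βΔS = -2.4016 × 10⁻³; sum Δρ/ρ₀ = -2.2636 × 10⁻³.
Δρ/ρ₀ < 0, so Δρ < 0: deeper water is lighter → statically unstable; the column would overturn.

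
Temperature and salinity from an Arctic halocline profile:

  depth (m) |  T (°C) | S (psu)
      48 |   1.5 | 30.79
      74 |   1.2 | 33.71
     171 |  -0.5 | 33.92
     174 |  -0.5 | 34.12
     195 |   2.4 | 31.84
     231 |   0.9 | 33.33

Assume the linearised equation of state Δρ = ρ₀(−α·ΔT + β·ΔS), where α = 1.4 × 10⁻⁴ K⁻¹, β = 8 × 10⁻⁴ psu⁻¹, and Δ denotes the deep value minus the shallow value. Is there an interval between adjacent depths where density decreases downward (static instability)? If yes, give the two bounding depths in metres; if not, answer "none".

Evaluate Δρ/ρ₀ = −αΔT + βΔS across each adjacent pair:
  48–74 m: −αΔT+βΔS = −(1.4 × 10⁻⁴)(-0.3)+(8 × 10⁻⁴)(+2.92) = 2.4 × 10⁻³ → stable
  74–171 m: −αΔT+βΔS = −(1.4 × 10⁻⁴)(-1.7)+(8 × 10⁻⁴)(+0.21) = 4.1 × 10⁻⁴ → stable
  171–174 m: −αΔT+βΔS = −(1.4 × 10⁻⁴)(+0.0)+(8 × 10⁻⁴)(+0.20) = 1.6 × 10⁻⁴ → stable
  174–195 m: −αΔT+βΔS = −(1.4 × 10⁻⁴)(+2.9)+(8 × 10⁻⁴)(-2.28) = -2.2 × 10⁻³ → UNSTABLE
  195–231 m: −αΔT+βΔS = −(1.4 × 10⁻⁴)(-1.5)+(8 × 10⁻⁴)(+1.49) = 1.4 × 10⁻³ → stable
The 174–195 m interval has Δρ < 0: lighter water underlies denser water.

174–195 m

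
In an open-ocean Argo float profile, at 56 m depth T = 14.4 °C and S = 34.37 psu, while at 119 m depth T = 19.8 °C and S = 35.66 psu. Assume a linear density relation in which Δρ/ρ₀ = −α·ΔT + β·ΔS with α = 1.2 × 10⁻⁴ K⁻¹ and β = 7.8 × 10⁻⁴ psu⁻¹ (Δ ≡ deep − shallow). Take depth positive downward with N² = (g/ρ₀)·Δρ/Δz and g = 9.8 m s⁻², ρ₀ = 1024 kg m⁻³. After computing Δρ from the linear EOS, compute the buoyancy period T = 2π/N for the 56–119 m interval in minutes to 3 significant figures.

14.0 min

ΔT = +5.4 K, ΔS = +1.29 psu (deep − shallow).
Δρ/ρ₀ = −αΔT + βΔS = -6.48 × 10⁻⁴ + 1.0062 × 10⁻³ = 3.582 × 10⁻⁴, so Δρ ≈ 0.3668 kg m⁻³.
N² = (g/ρ₀)·Δρ/Δz = g·(Δρ/ρ₀)/Δz = 9.8 × 3.582 × 10⁻⁴ / 63 = 5.5720 × 10⁻⁵ s⁻².
N = √(5.5720 × 10⁻⁵) = 7.4646 × 10⁻³ rad s⁻¹ → T = 2π/N = 841.73 s = 14.029 min ≈ 14.0 min.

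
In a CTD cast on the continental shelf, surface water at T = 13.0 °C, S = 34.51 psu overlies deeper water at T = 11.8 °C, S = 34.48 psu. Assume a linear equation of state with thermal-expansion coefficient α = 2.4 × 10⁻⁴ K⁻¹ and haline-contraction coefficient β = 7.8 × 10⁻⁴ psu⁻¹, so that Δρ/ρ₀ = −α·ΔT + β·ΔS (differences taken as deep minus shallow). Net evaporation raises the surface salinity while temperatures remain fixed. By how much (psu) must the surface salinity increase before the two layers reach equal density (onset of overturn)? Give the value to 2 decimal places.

Neutral buoyancy requires −α(T_deep − T_surf) + β(S_deep − S_surf′) = 0.
S_surf′ = S_deep − (α/β)·ΔT = 34.48 − (2.4 × 10⁻⁴/7.8 × 10⁻⁴)·(-1.2) = 34.8492 psu.
Increase required: 34.8492 − 34.51 = 0.3392 psu.

0.34 psu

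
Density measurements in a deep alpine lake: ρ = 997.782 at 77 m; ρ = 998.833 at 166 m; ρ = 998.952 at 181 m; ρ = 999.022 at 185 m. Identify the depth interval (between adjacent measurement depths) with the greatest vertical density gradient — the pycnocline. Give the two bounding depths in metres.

Compute the density gradient over each adjacent pair:
  77–166 m: Δρ/Δz = 1.051/89 = 0.012 kg m⁻⁴
  166–181 m: Δρ/Δz = 0.119/15 = 7.9 × 10⁻³ kg m⁻⁴
  181–185 m: Δρ/Δz = 0.070/4 = 0.018 kg m⁻⁴
The largest gradient is in the 181–185 m interval — the pycnocline.

181–185 m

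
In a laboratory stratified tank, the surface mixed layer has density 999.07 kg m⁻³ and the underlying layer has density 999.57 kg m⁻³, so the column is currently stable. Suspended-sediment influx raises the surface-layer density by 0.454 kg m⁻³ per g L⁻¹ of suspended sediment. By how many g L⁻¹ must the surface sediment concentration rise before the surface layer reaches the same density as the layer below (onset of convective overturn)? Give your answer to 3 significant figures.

Density deficit of the surface layer: 999.57 − 999.07 = 0.5 kg m⁻³.
Required change = 0.5 / 0.454 = 1.10 g L⁻¹.

1.10 g L⁻¹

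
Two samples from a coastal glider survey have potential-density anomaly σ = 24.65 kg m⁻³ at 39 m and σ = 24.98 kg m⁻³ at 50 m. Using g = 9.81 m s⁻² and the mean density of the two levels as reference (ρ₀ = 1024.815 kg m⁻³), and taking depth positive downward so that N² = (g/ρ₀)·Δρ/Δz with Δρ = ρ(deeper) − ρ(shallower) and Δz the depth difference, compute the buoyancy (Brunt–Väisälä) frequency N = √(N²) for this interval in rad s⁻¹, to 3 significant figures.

Δρ = 1024.98 − 1024.65 = 0.33 kg m⁻³ over Δz = 50 − 39 = 11 m.
N² = (9.81/1024.815) × (0.33/11) = 2.8717 × 10⁻⁴ s⁻².
N = √(2.8717 × 10⁻⁴) = 0.016946 rad s⁻¹ ≈ 0.0169 rad s⁻¹.

0.0169 rad s⁻¹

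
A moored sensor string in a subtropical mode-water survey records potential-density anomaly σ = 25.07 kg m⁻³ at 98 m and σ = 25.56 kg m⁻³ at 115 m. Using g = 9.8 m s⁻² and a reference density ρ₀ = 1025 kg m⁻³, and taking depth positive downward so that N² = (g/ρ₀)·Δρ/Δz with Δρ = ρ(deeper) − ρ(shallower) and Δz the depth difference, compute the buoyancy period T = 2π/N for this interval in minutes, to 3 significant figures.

6.31 min

Δρ = 1025.56 − 1025.07 = 0.49 kg m⁻³ over Δz = 115 − 98 = 17 m.
N² = (9.8/1025) × (0.49/17) = 2.7558 × 10⁻⁴ s⁻².
N = √(2.7558 × 10⁻⁴) = 0.016601 rad s⁻¹, so T = 2π/N = 378.48 s = 6.3080 min ≈ 6.31 min.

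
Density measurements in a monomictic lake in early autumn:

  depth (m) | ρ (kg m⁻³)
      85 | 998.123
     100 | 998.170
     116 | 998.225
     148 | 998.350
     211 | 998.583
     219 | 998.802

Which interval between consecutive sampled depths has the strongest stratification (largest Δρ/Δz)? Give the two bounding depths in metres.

Compute the density gradient over each adjacent pair:
  85–100 m: Δρ/Δz = 0.047/15 = 3.1 × 10⁻³ kg m⁻⁴
  100–116 m: Δρ/Δz = 0.055/16 = 3.4 × 10⁻³ kg m⁻⁴
  116–148 m: Δρ/Δz = 0.125/32 = 3.9 × 10⁻³ kg m⁻⁴
  148–211 m: Δρ/Δz = 0.233/63 = 3.7 × 10⁻³ kg m⁻⁴
  211–219 m: Δρ/Δz = 0.219/8 = 0.027 kg m⁻⁴
The largest gradient is in the 211–219 m interval — the pycnocline.

211–219 m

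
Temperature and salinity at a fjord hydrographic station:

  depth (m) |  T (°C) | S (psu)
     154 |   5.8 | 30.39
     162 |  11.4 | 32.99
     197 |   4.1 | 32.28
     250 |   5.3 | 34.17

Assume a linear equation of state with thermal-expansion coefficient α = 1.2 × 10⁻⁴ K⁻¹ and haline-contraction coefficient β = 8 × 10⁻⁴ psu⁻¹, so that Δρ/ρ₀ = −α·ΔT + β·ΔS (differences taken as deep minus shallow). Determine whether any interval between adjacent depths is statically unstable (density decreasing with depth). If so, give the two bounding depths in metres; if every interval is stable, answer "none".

none

Evaluate Δρ/ρ₀ = −αΔT + βΔS across each adjacent pair:
  154–162 m: −αΔT+βΔS = −(1.2 × 10⁻⁴)(+5.6)+(8 × 10⁻⁴)(+2.60) = 1.4 × 10⁻³ → stable
  162–197 m: −αΔT+βΔS = −(1.2 × 10⁻⁴)(-7.3)+(8 × 10⁻⁴)(-0.71) = 3.1 × 10⁻⁴ → stable
  197–250 m: −αΔT+βΔS = −(1.2 × 10⁻⁴)(+1.2)+(8 × 10⁻⁴)(+1.89) = 1.4 × 10⁻³ → stable
Every interval has Δρ > 0: the column is stably stratified throughout.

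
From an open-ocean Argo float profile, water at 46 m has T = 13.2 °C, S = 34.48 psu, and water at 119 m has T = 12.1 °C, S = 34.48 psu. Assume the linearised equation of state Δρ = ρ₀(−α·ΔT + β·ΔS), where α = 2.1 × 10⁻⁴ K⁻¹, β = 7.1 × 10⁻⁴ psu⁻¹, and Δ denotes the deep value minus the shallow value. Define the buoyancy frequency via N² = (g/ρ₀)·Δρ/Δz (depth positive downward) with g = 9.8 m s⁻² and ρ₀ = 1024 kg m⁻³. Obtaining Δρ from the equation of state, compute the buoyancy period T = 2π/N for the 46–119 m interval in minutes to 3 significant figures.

ΔT = -1.1 K, ΔS = +0.00 psu (deep − shallow).
Δρ/ρ₀ = −αΔT + βΔS = 2.31 × 10⁻⁴ + 0 = 2.31 × 10⁻⁴, so Δρ ≈ 0.2365 kg m⁻³.
N² = (g/ρ₀)·Δρ/Δz = g·(Δρ/ρ₀)/Δz = 9.8 × 2.31 × 10⁻⁴ / 73 = 3.1011 × 10⁻⁵ s⁻².
N = √(3.1011 × 10⁻⁵) = 5.5688 × 10⁻³ rad s⁻¹ → T = 2π/N = 1.1283 × 10³ s = 18.805 min ≈ 18.8 min.

18.8 min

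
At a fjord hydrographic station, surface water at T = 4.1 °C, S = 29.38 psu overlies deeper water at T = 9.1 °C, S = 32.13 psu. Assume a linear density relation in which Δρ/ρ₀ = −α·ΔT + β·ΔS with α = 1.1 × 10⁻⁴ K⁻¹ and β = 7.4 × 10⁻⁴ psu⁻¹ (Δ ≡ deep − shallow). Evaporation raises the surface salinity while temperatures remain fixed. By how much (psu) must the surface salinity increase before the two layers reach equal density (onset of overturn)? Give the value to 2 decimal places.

2.01 psu

Neutral buoyancy requires −α(T_deep − T_surf) + β(S_deep − S_surf′) = 0.
S_surf′ = S_deep − (α/β)·ΔT = 32.13 − (1.1 × 10⁻⁴/7.4 × 10⁻⁴)·(+5.0) = 31.3868 psu.
Increase required: 31.3868 − 29.38 = 2.0068 psu.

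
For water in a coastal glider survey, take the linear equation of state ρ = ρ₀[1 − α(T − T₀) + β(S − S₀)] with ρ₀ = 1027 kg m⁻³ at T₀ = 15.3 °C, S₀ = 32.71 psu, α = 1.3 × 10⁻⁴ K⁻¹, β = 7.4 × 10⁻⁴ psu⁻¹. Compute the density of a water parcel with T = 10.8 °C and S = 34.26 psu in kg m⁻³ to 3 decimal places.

1028.779 kg m⁻³

T − T₀ = -4.5 K, S − S₀ = +1.55 psu.
Bracket = 1 − α·(-4.5) + β·(+1.55) = 1 + (1.732 × 10⁻³) = 1.0017320.
ρ = 1027 × 1.0017320 = 1028.779 kg m⁻³.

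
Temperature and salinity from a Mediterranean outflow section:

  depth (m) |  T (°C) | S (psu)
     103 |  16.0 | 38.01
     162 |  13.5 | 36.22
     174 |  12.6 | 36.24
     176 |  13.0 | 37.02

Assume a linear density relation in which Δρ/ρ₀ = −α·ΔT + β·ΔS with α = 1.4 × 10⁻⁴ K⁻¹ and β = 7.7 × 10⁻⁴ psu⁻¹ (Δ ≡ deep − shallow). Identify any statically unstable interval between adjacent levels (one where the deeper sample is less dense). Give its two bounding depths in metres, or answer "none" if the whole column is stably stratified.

Evaluate Δρ/ρ₀ = −αΔT + βΔS across each adjacent pair:
  103–162 m: −αΔT+βΔS = −(1.4 × 10⁻⁴)(-2.5)+(7.7 × 10⁻⁴)(-1.79) = -1.0 × 10⁻³ → UNSTABLE
  162–174 m: −αΔT+βΔS = −(1.4 × 10⁻⁴)(-0.9)+(7.7 × 10⁻⁴)(+0.02) = 1.4 × 10⁻⁴ → stable
  174–176 m: −αΔT+βΔS = −(1.4 × 10⁻⁴)(+0.4)+(7.7 × 10⁻⁴)(+0.78) = 5.4 × 10⁻⁴ → stable
The 103–162 m interval has Δρ < 0: lighter water underlies denser water.

103–162 m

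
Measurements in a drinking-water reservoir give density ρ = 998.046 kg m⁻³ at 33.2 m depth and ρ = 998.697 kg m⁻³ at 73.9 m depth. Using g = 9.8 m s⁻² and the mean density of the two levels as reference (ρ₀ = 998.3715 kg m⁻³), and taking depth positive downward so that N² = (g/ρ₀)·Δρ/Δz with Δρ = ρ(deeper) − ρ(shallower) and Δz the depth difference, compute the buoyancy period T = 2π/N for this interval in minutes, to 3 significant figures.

Δρ = 998.697 − 998.046 = 0.651 kg m⁻³ over Δz = 73.9 − 33.2 = 40.7 m.
N² = (9.8/998.3715) × (0.651/40.7) = 1.5701 × 10⁻⁴ s⁻².
N = √(1.5701 × 10⁻⁴) = 0.012530 rad s⁻¹, so T = 2π/N = 501.45 s = 8.3575 min ≈ 8.36 min.

8.36 min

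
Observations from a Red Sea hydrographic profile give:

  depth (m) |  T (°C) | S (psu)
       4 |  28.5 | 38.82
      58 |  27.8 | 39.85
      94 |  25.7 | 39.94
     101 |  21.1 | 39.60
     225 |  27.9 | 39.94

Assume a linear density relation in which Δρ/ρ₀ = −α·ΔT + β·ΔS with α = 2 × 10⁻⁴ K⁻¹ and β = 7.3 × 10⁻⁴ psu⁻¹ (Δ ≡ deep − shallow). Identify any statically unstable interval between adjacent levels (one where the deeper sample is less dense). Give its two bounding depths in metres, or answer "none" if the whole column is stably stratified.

Evaluate Δρ/ρ₀ = −αΔT + βΔS across each adjacent pair:
  4–58 m: −αΔT+βΔS = −(2 × 10⁻⁴)(-0.7)+(7.3 × 10⁻⁴)(+1.03) = 8.9 × 10⁻⁴ → stable
  58–94 m: −αΔT+βΔS = −(2 × 10⁻⁴)(-2.1)+(7.3 × 10⁻⁴)(+0.09) = 4.9 × 10⁻⁴ → stable
  94–101 m: −αΔT+βΔS = −(2 × 10⁻⁴)(-4.6)+(7.3 × 10⁻⁴)(-0.34) = 6.7 × 10⁻⁴ → stable
  101–225 m: −αΔT+βΔS = −(2 × 10⁻⁴)(+6.8)+(7.3 × 10⁻⁴)(+0.34) = -1.1 × 10⁻³ → UNSTABLE
The 101–225 m interval has Δρ < 0: lighter water underlies denser water.

101–225 m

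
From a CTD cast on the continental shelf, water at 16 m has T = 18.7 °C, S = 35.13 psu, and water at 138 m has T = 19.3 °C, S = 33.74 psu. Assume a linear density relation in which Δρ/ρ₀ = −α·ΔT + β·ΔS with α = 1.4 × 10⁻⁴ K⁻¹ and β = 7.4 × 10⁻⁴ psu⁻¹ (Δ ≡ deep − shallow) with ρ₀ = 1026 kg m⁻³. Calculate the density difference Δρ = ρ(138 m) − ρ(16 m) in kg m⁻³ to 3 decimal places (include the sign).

ΔT = +0.6 K, ΔS = -1.39 psu (deep − shallow).
Δρ/ρ₀ = −(1.4 × 10⁻⁴)(+0.6) + (7.4 × 10⁻⁴)(-1.39) = -1.1126 × 10⁻³.
Δρ = 1026 × (-1.1126 × 10⁻³) = -1.142 kg m⁻³.
Negative Δρ: lighter below, statically unstable.

-1.142 kg m⁻³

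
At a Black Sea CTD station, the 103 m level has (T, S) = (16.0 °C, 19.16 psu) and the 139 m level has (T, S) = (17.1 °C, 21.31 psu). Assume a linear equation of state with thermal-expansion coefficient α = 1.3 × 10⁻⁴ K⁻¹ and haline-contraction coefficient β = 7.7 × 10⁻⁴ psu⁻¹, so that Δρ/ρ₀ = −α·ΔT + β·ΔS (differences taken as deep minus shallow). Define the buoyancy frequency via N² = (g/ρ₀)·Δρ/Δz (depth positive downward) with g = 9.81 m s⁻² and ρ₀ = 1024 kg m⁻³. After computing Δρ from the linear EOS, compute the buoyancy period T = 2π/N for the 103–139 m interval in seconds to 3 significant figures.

309 s

ΔT = +1.1 K, ΔS = +2.15 psu (deep − shallow).
Δρ/ρ₀ = −αΔT + βΔS = -1.43 × 10⁻⁴ + 1.6555 × 10⁻³ = 1.5125 × 10⁻³, so Δρ ≈ 1.549 kg m⁻³.
N² = (g/ρ₀)·Δρ/Δz = g·(Δρ/ρ₀)/Δz = 9.81 × 1.5125 × 10⁻³ / 36 = 4.1216 × 10⁻⁴ s⁻².
N = √(4.1216 × 10⁻⁴) = 0.020302 rad s⁻¹ → T = 2π/N = 309.49 s ≈ 309 s.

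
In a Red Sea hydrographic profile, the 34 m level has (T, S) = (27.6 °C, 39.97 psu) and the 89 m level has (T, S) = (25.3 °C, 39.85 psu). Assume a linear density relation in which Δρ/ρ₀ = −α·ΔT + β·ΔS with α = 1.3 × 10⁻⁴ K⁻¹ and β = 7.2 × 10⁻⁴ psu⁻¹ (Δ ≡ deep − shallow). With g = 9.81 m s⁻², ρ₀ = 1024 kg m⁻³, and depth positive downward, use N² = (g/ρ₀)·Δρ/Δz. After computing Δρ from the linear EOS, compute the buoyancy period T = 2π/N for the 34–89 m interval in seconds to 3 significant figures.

1.02 × 10³ s

ΔT = -2.3 K, ΔS = -0.12 psu (deep − shallow).
Δρ/ρ₀ = −αΔT + βΔS = 2.99 × 10⁻⁴ − 8.64 × 10⁻⁵ = 2.126 × 10⁻⁴, so Δρ ≈ 0.2177 kg m⁻³.
N² = (g/ρ₀)·Δρ/Δz = g·(Δρ/ρ₀)/Δz = 9.81 × 2.126 × 10⁻⁴ / 55 = 3.7920 × 10⁻⁵ s⁻².
N = √(3.7920 × 10⁻⁵) = 6.1579 × 10⁻³ rad s⁻¹ → T = 2π/N = 1.0203 × 10³ s ≈ 1.02 × 10³ s.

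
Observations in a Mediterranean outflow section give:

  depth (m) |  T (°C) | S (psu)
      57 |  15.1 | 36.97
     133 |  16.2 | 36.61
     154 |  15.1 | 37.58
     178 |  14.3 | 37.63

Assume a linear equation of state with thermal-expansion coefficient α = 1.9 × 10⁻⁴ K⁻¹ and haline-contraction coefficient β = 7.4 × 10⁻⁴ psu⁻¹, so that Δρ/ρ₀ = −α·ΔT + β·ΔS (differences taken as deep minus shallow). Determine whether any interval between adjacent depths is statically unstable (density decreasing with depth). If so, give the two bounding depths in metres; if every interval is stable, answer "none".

Evaluate Δρ/ρ₀ = −αΔT + βΔS across each adjacent pair:
  57–133 m: −αΔT+βΔS = −(1.9 × 10⁻⁴)(+1.1)+(7.4 × 10⁻⁴)(-0.36) = -4.8 × 10⁻⁴ → UNSTABLE
  133–154 m: −αΔT+βΔS = −(1.9 × 10⁻⁴)(-1.1)+(7.4 × 10⁻⁴)(+0.97) = 9.3 × 10⁻⁴ → stable
  154–178 m: −αΔT+βΔS = −(1.9 × 10⁻⁴)(-0.8)+(7.4 × 10⁻⁴)(+0.05) = 1.9 × 10⁻⁴ → stable
The 57–133 m interval has Δρ < 0: lighter water underlies denser water.

57–133 m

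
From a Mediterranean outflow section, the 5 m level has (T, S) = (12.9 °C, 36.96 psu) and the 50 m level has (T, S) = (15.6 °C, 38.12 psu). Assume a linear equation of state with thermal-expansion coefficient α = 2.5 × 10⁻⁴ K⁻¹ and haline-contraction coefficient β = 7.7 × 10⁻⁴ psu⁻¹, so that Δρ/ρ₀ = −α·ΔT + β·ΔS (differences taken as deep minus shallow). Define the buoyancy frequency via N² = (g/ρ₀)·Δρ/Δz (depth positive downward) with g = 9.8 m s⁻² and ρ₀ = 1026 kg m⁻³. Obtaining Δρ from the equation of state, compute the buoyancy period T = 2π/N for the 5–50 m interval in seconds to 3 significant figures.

911 s

ΔT = +2.7 K, ΔS = +1.16 psu (deep − shallow).
Δρ/ρ₀ = −αΔT + βΔS = -6.75 × 10⁻⁴ + 8.932 × 10⁻⁴ = 2.182 × 10⁻⁴, so Δρ ≈ 0.2239 kg m⁻³.
N² = (g/ρ₀)·Δρ/Δz = g·(Δρ/ρ₀)/Δz = 9.8 × 2.182 × 10⁻⁴ / 45 = 4.7519 × 10⁻⁵ s⁻².
N = √(4.7519 × 10⁻⁵) = 6.8934 × 10⁻³ rad s⁻¹ → T = 2π/N = 911.48 s ≈ 911 s.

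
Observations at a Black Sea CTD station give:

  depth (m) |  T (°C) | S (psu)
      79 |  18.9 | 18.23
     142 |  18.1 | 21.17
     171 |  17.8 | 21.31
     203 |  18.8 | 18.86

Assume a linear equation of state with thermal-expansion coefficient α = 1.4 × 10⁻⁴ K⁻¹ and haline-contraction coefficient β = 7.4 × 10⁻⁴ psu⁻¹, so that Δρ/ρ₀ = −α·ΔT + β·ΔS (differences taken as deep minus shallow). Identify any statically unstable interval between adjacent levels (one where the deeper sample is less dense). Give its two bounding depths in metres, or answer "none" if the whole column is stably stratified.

Evaluate Δρ/ρ₀ = −αΔT + βΔS across each adjacent pair:
  79–142 m: −αΔT+βΔS = −(1.4 × 10⁻⁴)(-0.8)+(7.4 × 10⁻⁴)(+2.94) = 2.3 × 10⁻³ → stable
  142–171 m: −αΔT+βΔS = −(1.4 × 10⁻⁴)(-0.3)+(7.4 × 10⁻⁴)(+0.14) = 1.5 × 10⁻⁴ → stable
  171–203 m: −αΔT+βΔS = −(1.4 × 10⁻⁴)(+1.0)+(7.4 × 10⁻⁴)(-2.45) = -2.0 × 10⁻³ → UNSTABLE
The 171–203 m interval has Δρ < 0: lighter water underlies denser water.

171–203 m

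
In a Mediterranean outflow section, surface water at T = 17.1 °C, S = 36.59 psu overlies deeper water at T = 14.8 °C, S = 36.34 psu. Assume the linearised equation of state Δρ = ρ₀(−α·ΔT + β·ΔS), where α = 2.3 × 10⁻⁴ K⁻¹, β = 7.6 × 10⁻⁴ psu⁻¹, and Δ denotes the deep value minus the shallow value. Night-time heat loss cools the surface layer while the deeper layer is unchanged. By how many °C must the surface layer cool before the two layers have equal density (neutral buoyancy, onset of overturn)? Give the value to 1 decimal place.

Neutral buoyancy requires Δρ = 0, i.e. −α(T_deep − T_surf′) + β(S_deep − S_surf) = 0.
T_surf′ = T_deep − (β/α)·ΔS = 14.8 − (7.6 × 10⁻⁴/2.3 × 10⁻⁴)·(-0.25) = 15.626 °C.
Cooling required: 17.1 − (15.626) = 1.474 °C.

1.5 °C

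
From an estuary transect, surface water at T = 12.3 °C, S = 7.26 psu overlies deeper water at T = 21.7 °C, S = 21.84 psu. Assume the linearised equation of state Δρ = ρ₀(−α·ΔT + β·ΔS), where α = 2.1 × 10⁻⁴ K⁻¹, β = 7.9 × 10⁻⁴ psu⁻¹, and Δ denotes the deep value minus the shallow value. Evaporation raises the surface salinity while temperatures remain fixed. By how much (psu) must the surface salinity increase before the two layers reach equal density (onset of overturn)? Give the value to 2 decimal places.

Neutral buoyancy requires −α(T_deep − T_surf) + β(S_deep − S_surf′) = 0.
S_surf′ = S_deep − (α/β)·ΔT = 21.84 − (2.1 × 10⁻⁴/7.9 × 10⁻⁴)·(+9.4) = 19.3413 psu.
Increase required: 19.3413 − 7.26 = 12.0813 psu.

12.08 psu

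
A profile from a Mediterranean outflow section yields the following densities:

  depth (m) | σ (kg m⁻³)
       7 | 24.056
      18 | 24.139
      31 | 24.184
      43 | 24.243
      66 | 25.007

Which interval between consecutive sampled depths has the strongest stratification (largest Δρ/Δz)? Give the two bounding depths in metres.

43–66 m

Compute the density gradient over each adjacent pair:
  7–18 m: Δρ/Δz = 0.083/11 = 7.5 × 10⁻³ kg m⁻⁴
  18–31 m: Δρ/Δz = 0.045/13 = 3.5 × 10⁻³ kg m⁻⁴
  31–43 m: Δρ/Δz = 0.059/12 = 4.9 × 10⁻³ kg m⁻⁴
  43–66 m: Δρ/Δz = 0.764/23 = 0.033 kg m⁻⁴
The largest gradient is in the 43–66 m interval — the pycnocline.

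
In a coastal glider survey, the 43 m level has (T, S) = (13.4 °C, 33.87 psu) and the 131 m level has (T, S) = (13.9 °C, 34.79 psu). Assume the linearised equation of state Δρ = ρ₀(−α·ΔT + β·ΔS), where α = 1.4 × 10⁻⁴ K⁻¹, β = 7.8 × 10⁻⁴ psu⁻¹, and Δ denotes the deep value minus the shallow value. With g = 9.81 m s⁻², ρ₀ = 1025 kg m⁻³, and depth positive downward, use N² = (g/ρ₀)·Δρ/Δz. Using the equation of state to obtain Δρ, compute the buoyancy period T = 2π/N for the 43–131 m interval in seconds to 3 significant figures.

739 s

ΔT = +0.5 K, ΔS = +0.92 psu (deep − shallow).
Δρ/ρ₀ = −αΔT + βΔS = -7.00 × 10⁻⁵ + 7.176 × 10⁻⁴ = 6.476 × 10⁻⁴, so Δρ ≈ 0.6638 kg m⁻³.
N² = (g/ρ₀)·Δρ/Δz = g·(Δρ/ρ₀)/Δz = 9.81 × 6.476 × 10⁻⁴ / 88 = 7.2193 × 10⁻⁵ s⁻².
N = √(7.2193 × 10⁻⁵) = 8.4966 × 10⁻³ rad s⁻¹ → T = 2π/N = 739.49 s ≈ 739 s.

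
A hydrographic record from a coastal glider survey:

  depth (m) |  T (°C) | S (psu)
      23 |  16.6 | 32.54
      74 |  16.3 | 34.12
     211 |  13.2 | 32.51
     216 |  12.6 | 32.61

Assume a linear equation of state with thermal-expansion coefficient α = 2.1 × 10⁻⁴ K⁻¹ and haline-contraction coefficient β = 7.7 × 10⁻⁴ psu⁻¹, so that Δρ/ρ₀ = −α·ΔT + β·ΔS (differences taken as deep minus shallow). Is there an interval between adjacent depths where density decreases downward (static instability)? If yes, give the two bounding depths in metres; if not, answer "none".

74–211 m

Evaluate Δρ/ρ₀ = −αΔT + βΔS across each adjacent pair:
  23–74 m: −αΔT+βΔS = −(2.1 × 10⁻⁴)(-0.3)+(7.7 × 10⁻⁴)(+1.58) = 1.3 × 10⁻³ → stable
  74–211 m: −αΔT+βΔS = −(2.1 × 10⁻⁴)(-3.1)+(7.7 × 10⁻⁴)(-1.61) = -5.9 × 10⁻⁴ → UNSTABLE
  211–216 m: −αΔT+βΔS = −(2.1 × 10⁻⁴)(-0.6)+(7.7 × 10⁻⁴)(+0.10) = 2.0 × 10⁻⁴ → stable
The 74–211 m interval has Δρ < 0: lighter water underlies denser water.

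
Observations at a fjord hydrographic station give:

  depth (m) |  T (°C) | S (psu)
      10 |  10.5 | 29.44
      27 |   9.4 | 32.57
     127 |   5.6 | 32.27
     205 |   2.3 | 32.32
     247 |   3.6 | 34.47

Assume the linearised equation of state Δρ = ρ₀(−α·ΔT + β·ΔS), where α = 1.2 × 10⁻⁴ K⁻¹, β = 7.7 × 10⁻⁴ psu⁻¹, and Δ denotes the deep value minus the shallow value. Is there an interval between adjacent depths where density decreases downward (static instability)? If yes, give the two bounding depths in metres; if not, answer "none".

none

Evaluate Δρ/ρ₀ = −αΔT + βΔS across each adjacent pair:
  10–27 m: −αΔT+βΔS = −(1.2 × 10⁻⁴)(-1.1)+(7.7 × 10⁻⁴)(+3.13) = 2.5 × 10⁻³ → stable
  27–127 m: −αΔT+βΔS = −(1.2 × 10⁻⁴)(-3.8)+(7.7 × 10⁻⁴)(-0.30) = 2.2 × 10⁻⁴ → stable
  127–205 m: −αΔT+βΔS = −(1.2 × 10⁻⁴)(-3.3)+(7.7 × 10⁻⁴)(+0.05) = 4.3 × 10⁻⁴ → stable
  205–247 m: −αΔT+βΔS = −(1.2 × 10⁻⁴)(+1.3)+(7.7 × 10⁻⁴)(+2.15) = 1.5 × 10⁻³ → stable
Every interval has Δρ > 0: the column is stably stratified throughout.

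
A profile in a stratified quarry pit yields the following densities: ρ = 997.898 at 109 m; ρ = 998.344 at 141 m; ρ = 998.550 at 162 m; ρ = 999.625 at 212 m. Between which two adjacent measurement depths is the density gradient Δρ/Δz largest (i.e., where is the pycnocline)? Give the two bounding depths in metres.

162–212 m

Compute the density gradient over each adjacent pair:
  109–141 m: Δρ/Δz = 0.446/32 = 0.014 kg m⁻⁴
  141–162 m: Δρ/Δz = 0.206/21 = 9.8 × 10⁻³ kg m⁻⁴
  162–212 m: Δρ/Δz = 1.075/50 = 0.021 kg m⁻⁴
The largest gradient is in the 162–212 m interval — the pycnocline.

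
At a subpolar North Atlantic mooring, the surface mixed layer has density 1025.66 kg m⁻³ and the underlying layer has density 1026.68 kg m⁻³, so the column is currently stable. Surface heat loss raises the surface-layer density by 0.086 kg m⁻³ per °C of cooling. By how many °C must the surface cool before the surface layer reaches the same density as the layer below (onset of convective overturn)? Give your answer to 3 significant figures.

Density deficit of the surface layer: 1026.68 − 1025.66 = 1.02 kg m⁻³.
Required change = 1.02 / 0.086 = 11.9 °C.

11.9 °C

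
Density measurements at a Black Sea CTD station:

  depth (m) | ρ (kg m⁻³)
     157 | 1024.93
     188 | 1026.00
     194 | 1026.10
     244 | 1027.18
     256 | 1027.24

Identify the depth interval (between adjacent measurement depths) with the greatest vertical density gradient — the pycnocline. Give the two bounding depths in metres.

157–188 m

Compute the density gradient over each adjacent pair:
  157–188 m: Δρ/Δz = 1.07/31 = 0.035 kg m⁻⁴
  188–194 m: Δρ/Δz = 0.10/6 = 0.017 kg m⁻⁴
  194–244 m: Δρ/Δz = 1.08/50 = 0.022 kg m⁻⁴
  244–256 m: Δρ/Δz = 0.06/12 = 5.0 × 10⁻³ kg m⁻⁴
The largest gradient is in the 157–188 m interval — the pycnocline.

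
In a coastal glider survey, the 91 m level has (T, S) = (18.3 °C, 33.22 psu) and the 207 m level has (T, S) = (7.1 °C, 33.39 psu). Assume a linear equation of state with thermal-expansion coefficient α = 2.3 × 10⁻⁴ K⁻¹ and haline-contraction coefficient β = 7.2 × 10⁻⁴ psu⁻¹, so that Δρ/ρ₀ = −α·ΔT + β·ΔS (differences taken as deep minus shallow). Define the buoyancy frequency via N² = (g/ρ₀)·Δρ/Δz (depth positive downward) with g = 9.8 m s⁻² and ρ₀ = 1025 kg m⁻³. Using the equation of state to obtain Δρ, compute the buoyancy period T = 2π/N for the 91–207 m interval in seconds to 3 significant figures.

416 s

ΔT = -11.2 K, ΔS = +0.17 psu (deep − shallow).
Δρ/ρ₀ = −αΔT + βΔS = 2.576 × 10⁻³ + 1.224 × 10⁻⁴ = 2.6984 × 10⁻³, so Δρ ≈ 2.766 kg m⁻³.
N² = (g/ρ₀)·Δρ/Δz = g·(Δρ/ρ₀)/Δz = 9.8 × 2.6984 × 10⁻³ / 116 = 2.2797 × 10⁻⁴ s⁻².
N = √(2.2797 × 10⁻⁴) = 0.015099 rad s⁻¹ → T = 2π/N = 416.13 s ≈ 416 s.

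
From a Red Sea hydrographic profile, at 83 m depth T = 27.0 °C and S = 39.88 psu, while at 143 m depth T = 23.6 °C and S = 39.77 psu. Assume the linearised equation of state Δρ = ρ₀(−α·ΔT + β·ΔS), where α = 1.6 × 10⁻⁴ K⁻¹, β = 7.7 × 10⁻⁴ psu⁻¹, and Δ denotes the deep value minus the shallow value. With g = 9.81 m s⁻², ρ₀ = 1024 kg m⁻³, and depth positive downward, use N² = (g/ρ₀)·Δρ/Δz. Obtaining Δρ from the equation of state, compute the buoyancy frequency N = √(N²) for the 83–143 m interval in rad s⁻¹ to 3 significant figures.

ΔT = -3.4 K, ΔS = -0.11 psu (deep − shallow).
Δρ/ρ₀ = −αΔT + βΔS = 5.44 × 10⁻⁴ − 8.47 × 10⁻⁵ = 4.593 × 10⁻⁴, so Δρ ≈ 0.4703 kg m⁻³.
N² = (g/ρ₀)·Δρ/Δz = g·(Δρ/ρ₀)/Δz = 9.81 × 4.593 × 10⁻⁴ / 60 = 7.5096 × 10⁻⁵ s⁻².
N = √(7.5096 × 10⁻⁵) = 8.6658 × 10⁻³ rad s⁻¹ ≈ 8.67 × 10⁻³ rad s⁻¹.

8.67 × 10⁻³ rad s⁻¹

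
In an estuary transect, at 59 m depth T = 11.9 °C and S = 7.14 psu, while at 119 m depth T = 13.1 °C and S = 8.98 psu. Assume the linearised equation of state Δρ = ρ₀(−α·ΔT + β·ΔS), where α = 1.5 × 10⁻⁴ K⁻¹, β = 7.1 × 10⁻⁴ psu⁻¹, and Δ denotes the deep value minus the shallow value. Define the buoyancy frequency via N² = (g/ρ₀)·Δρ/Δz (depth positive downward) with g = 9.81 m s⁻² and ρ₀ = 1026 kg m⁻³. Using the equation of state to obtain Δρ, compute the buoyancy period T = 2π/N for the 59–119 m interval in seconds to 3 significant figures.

ΔT = +1.2 K, ΔS = +1.84 psu (deep − shallow).
Δρ/ρ₀ = −αΔT + βΔS = -1.80 × 10⁻⁴ + 1.3064 × 10⁻³ = 1.1264 × 10⁻³, so Δρ ≈ 1.156 kg m⁻³.
N² = (g/ρ₀)·Δρ/Δz = g·(Δρ/ρ₀)/Δz = 9.81 × 1.1264 × 10⁻³ / 60 = 1.8417 × 10⁻⁴ s⁻².
N = √(1.8417 × 10⁻⁴) = 0.013571 rad s⁻¹ → T = 2π/N = 462.99 s ≈ 463 s.

463 s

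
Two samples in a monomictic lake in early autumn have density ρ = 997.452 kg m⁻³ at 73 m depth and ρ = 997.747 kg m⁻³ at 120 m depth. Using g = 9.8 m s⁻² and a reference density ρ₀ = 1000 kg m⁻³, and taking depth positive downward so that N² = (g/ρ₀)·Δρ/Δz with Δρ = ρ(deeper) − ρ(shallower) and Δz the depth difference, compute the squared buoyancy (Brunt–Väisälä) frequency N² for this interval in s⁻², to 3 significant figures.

Δρ = 997.747 − 997.452 = 0.295 kg m⁻³ over Δz = 120 − 73 = 47 m.
N² = (9.8/1000) × (0.295/47) = 6.1511 × 10⁻⁵ s⁻² ≈ 6.15 × 10⁻⁵ s⁻².

6.15 × 10⁻⁵ s⁻²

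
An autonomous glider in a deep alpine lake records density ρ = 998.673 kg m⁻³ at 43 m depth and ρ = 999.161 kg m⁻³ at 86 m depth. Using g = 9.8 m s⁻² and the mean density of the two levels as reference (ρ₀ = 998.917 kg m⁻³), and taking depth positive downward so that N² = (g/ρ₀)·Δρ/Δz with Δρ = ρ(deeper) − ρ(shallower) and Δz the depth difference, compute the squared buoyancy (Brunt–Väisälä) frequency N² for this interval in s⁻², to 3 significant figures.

Δρ = 999.161 − 998.673 = 0.488 kg m⁻³ over Δz = 86 − 43 = 43 m.
N² = (9.8/998.917) × (0.488/43) = 1.1134 × 10⁻⁴ s⁻² ≈ 1.11 × 10⁻⁴ s⁻².

1.11 × 10⁻⁴ s⁻²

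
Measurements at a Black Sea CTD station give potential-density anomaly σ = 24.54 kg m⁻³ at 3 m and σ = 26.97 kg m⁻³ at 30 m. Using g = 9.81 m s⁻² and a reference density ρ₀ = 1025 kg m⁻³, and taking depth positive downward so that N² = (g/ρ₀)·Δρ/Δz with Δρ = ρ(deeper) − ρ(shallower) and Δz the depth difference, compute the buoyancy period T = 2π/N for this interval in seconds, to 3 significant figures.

214 s

Δρ = 1026.97 − 1024.54 = 2.43 kg m⁻³ over Δz = 30 − 3 = 27 m.
N² = (9.81/1025) × (2.43/27) = 8.6137 × 10⁻⁴ s⁻².
N = √(8.6137 × 10⁻⁴) = 0.029349 rad s⁻¹, so T = 2π/N = 214.09 s ≈ 214 s.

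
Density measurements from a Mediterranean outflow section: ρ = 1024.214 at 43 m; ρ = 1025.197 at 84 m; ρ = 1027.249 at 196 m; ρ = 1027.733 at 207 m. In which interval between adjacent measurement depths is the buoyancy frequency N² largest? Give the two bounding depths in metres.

196–207 m

Compute the density gradient over each adjacent pair:
  43–84 m: Δρ/Δz = 0.983/41 = 0.024 kg m⁻⁴
  84–196 m: Δρ/Δz = 2.052/112 = 0.018 kg m⁻⁴
  196–207 m: Δρ/Δz = 0.484/11 = 0.044 kg m⁻⁴
The largest gradient is in the 196–207 m interval — the pycnocline.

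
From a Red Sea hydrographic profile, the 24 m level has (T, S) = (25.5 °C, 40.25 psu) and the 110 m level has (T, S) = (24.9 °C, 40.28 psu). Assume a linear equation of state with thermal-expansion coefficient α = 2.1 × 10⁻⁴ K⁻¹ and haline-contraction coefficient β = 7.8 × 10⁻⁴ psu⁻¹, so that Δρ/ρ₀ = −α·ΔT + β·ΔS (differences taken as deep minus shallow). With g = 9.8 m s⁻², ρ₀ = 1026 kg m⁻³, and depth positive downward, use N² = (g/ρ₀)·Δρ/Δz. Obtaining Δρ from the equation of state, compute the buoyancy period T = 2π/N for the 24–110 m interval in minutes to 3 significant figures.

ΔT = -0.6 K, ΔS = +0.03 psu (deep − shallow).
Δρ/ρ₀ = −αΔT + βΔS = 1.26 × 10⁻⁴ + 2.34 × 10⁻⁵ = 1.494 × 10⁻⁴, so Δρ ≈ 0.1533 kg m⁻³.
N² = (g/ρ₀)·Δρ/Δz = g·(Δρ/ρ₀)/Δz = 9.8 × 1.494 × 10⁻⁴ / 86 = 1.7025 × 10⁻⁵ s⁻².
N = √(1.7025 × 10⁻⁵) = 4.1261 × 10⁻³ rad s⁻¹ → T = 2π/N = 1.5228 × 10³ s = 25.380 min ≈ 25.4 min.

25.4 min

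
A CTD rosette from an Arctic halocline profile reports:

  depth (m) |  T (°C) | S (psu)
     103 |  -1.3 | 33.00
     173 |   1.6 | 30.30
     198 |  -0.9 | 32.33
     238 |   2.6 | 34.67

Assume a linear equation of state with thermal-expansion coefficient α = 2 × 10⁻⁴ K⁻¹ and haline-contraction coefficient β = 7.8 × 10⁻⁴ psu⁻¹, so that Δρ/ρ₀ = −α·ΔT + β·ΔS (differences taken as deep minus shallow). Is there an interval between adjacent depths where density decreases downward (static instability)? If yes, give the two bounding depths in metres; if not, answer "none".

Evaluate Δρ/ρ₀ = −αΔT + βΔS across each adjacent pair:
  103–173 m: −αΔT+βΔS = −(2 × 10⁻⁴)(+2.9)+(7.8 × 10⁻⁴)(-2.70) = -2.7 × 10⁻³ → UNSTABLE
  173–198 m: −αΔT+βΔS = −(2 × 10⁻⁴)(-2.5)+(7.8 × 10⁻⁴)(+2.03) = 2.1 × 10⁻³ → stable
  198–238 m: −αΔT+βΔS = −(2 × 10⁻⁴)(+3.5)+(7.8 × 10⁻⁴)(+2.34) = 1.1 × 10⁻³ → stable
The 103–173 m interval has Δρ < 0: lighter water underlies denser water.

103–173 m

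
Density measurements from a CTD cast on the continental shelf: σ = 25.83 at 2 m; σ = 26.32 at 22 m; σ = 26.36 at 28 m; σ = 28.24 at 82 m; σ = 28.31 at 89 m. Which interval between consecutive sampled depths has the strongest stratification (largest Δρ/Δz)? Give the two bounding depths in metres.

Compute the density gradient over each adjacent pair:
  2–22 m: Δρ/Δz = 0.49/20 = 0.025 kg m⁻⁴
  22–28 m: Δρ/Δz = 0.04/6 = 6.7 × 10⁻³ kg m⁻⁴
  28–82 m: Δρ/Δz = 1.88/54 = 0.035 kg m⁻⁴
  82–89 m: Δρ/Δz = 0.07/7 = 0.010 kg m⁻⁴
The largest gradient is in the 28–82 m interval — the pycnocline.

28–82 m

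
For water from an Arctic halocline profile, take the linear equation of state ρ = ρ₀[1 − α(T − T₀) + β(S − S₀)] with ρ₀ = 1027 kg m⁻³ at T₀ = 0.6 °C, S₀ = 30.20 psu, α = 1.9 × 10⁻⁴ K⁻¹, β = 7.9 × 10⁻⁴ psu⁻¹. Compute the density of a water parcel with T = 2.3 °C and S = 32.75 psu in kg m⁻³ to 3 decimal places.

1028.737 kg m⁻³

T − T₀ = +1.7 K, S − S₀ = +2.55 psu.
Bracket = 1 − α·(+1.7) + β·(+2.55) = 1 + (1.6915 × 10⁻³) = 1.0016915.
ρ = 1027 × 1.0016915 = 1028.737 kg m⁻³.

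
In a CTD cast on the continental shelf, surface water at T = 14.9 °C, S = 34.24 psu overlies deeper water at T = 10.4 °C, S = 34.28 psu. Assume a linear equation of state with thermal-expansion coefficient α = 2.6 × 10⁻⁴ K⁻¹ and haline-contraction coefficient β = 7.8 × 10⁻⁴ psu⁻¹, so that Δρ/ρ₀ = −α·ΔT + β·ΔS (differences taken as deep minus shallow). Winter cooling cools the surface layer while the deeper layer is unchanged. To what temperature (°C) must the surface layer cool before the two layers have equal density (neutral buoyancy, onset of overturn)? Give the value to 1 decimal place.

10.3 °C

Neutral buoyancy requires Δρ = 0, i.e. −α(T_deep − T_surf′) + β(S_deep − S_surf) = 0.
T_surf′ = T_deep − (β/α)·ΔS = 10.4 − (7.8 × 10⁻⁴/2.6 × 10⁻⁴)·(+0.04) = 10.280 °C.
Cooling required: 14.9 − (10.280) = 4.620 °C.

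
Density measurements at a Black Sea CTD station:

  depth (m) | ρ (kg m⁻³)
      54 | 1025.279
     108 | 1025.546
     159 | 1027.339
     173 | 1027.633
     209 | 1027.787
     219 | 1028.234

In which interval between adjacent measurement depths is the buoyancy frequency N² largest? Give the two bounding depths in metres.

209–219 m

Compute the density gradient over each adjacent pair:
  54–108 m: Δρ/Δz = 0.267/54 = 4.9 × 10⁻³ kg m⁻⁴
  108–159 m: Δρ/Δz = 1.793/51 = 0.035 kg m⁻⁴
  159–173 m: Δρ/Δz = 0.294/14 = 0.021 kg m⁻⁴
  173–209 m: Δρ/Δz = 0.154/36 = 4.3 × 10⁻³ kg m⁻⁴
  209–219 m: Δρ/Δz = 0.447/10 = 0.045 kg m⁻⁴
The largest gradient is in the 209–219 m interval — the pycnocline.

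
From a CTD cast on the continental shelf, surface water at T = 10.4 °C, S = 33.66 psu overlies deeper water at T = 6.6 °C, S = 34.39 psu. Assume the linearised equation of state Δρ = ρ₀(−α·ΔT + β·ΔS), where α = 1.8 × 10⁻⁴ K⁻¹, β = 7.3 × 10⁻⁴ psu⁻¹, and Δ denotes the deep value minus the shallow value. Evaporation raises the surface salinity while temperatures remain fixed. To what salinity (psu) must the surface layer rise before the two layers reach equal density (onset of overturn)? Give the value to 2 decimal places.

35.33 psu

Neutral buoyancy requires −α(T_deep − T_surf) + β(S_deep − S_surf′) = 0.
S_surf′ = S_deep − (α/β)·ΔT = 34.39 − (1.8 × 10⁻⁴/7.3 × 10⁻⁴)·(-3.8) = 35.3270 psu.
Increase required: 35.3270 − 33.66 = 1.6670 psu.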